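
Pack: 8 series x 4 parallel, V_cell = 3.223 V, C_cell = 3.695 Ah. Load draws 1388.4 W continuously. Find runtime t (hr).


Step 1: E_pack = Ns * V_cell * Np * C_cell = 8 * 3.223 * 4 * 3.695 = 381.09 Wh
Step 2: t = E_pack / P = 381.09 / 1388.4 = 0.2745 hr

0.2745 hr


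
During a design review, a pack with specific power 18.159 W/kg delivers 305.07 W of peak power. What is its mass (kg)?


m = P / SP = 305.07 / 18.159 = 16.80 kg

16.80 kg


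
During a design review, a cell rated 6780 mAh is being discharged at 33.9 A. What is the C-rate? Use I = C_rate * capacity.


Convert: capacity = 6780 mAh = 6.78 Ah
C_rate = I / capacity = 33.9 / 6.78 = 5C

5C


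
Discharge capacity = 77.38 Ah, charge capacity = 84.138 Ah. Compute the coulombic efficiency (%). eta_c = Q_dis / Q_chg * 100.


eta_c = Q_dis / Q_chg * 100 = 77.38 / 84.138 * 100 = 91.97%

91.97%


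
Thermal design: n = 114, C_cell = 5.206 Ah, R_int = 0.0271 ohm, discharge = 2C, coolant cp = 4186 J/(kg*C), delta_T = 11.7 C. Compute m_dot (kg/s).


Step 1: I = 2 * 5.206 = 10.412 A
Step 2: Q_cell = I^2 * R = 10.412^2 * 0.0271 = 2.9379 W
Step 3: Q_total = 114 * 2.9379 = 334.92 W
Step 4: m_dot = Q_total / (cp * dT) = 334.92 / (4186 * 11.7) = 0.006838 kg/s

0.006838 kg/s


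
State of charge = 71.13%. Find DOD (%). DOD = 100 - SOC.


DOD = 100 - SOC = 100 - 71.13 = 28.87%

28.87%


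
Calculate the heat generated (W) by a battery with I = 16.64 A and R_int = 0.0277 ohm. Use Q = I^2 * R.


Q = I^2 * R = 16.64^2 * 0.0277 = 7.670 W

7.670 W


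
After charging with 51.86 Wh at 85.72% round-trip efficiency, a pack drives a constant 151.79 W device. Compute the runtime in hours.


Step 1: E_discharge = eta/100 * E_charge = 85.72/100 * 51.86 = 44.454 Wh
Step 2: t = E_discharge / P = 44.454 / 151.79 = 0.2929 hr

0.2929 hr


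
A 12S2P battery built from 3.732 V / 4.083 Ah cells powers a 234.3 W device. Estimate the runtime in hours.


Step 1: E_pack = Ns * V_cell * Np * C_cell = 12 * 3.732 * 2 * 4.083 = 365.71 Wh
Step 2: t = E_pack / P = 365.71 / 234.3 = 1.561 hr

1.561 hr


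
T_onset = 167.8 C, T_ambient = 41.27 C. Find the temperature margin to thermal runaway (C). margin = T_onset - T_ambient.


Safety margin = 167.8 C - 41.27 C = 126.53 C

126.53 C


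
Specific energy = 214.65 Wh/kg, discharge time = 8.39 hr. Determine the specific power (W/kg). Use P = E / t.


Specific power = 214.65 Wh/kg / 8.39 hr = 25.58 W/kg

25.58 W/kg


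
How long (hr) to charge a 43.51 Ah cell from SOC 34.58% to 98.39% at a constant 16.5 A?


Step 1: dSOC = 98.39% - 34.58% = 63.81%
Step 2: delta_Ah = 43.51 * 63.81 / 100 = 27.764 Ah
Step 3: t = 27.764 / 16.5 = 1.683 hr

1.683 hr


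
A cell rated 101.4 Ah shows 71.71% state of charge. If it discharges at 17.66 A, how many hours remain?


Step 1: remaining = SOC/100 * C_total = 71.71/100 * 101.4 = 72.714 Ah
Step 2: t = remaining / I = 72.714 / 17.66 = 4.117 hr

4.117 hr


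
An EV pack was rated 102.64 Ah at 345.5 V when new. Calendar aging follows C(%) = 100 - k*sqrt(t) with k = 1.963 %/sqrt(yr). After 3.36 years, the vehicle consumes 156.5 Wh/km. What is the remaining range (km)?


Step 1: capacity retention = 100 - 1.963 * sqrt(3.36) = 100 - 1.963 * 1.833 = 96.402%
Step 2: C_now = 102.64 * 96.402/100 = 98.947 Ah
Step 3: E_pack = V * C_now = 345.5 * 98.947 = 34186 Wh
Step 4: range = E_pack / consumption = 34186 / 156.5 = 218.4 km

218.4 km


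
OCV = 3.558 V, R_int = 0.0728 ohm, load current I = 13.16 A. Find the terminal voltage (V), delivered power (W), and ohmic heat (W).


Step 1: V_terminal = OCV - I*R = 3.558 - 13.16 * 0.0728 = 2.6 V
Step 2: P_out = V_terminal * I = 2.6 * 13.16 = 34.22 W
Step 3: Q = I^2 * R = 13.16^2 * 0.0728 = 12.61 W

V=2.6 V, P=34.22 W, Q=12.61 W


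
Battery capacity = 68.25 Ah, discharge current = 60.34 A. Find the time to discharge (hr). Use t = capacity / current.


t = capacity / current = 68.25 / 60.34 = 1.131 hr

1.131 hr


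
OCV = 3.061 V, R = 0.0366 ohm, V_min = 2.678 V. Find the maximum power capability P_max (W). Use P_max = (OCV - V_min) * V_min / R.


P_max = (OCV - V_min) * V_min / R = (3.061 - 2.678) * 2.678 / 0.0366 = 0.383 * 2.678 / 0.0366 = 28.02 W

28.02 W


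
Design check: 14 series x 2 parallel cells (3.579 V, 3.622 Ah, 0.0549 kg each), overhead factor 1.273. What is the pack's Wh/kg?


Step 1: V_pack = 14 * 3.579 = 50.106 V
Step 2: C_pack = 2 * 3.622 = 7.244 Ah
Step 3: E_pack = V_pack * C_pack = 50.106 * 7.244 = 362.97 Wh
Step 4: m_pack = 14 * 2 * 0.0549 * 1.273 = 1.9569 kg
Step 5: ED = E_pack / m_pack = 362.97 / 1.9569 = 185.5 Wh/kg

185.5 Wh/kg


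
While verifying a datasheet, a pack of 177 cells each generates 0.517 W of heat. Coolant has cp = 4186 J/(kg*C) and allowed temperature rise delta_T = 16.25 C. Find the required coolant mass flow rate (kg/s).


Step 1: Total heat Q = 177 * 0.517 W = 91.509 W
Step 2: denom = cp * dT = 4186 * 16.25 = 68023
Step 3: m_dot = 91.509 / 68023 = 0.001345 kg/s

0.001345 kg/s


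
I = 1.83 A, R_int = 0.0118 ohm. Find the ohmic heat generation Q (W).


Q = I^2 * R = 1.83^2 * 0.0118 = 0.03952 W

0.03952 W


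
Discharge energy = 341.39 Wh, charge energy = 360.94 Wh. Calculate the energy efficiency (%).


Round-trip efficiency = 341.39/360.94 * 100% = 94.58%

94.58%


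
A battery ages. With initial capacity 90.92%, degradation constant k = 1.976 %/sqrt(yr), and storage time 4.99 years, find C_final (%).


sqrt(t) = sqrt(4.99) = 2.2338
C_final = 90.92 - 1.976 * 2.2338 = 86.51%

86.51%


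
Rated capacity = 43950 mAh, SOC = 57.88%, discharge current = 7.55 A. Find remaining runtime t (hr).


Convert: C_total = 43950 mAh = 43.95 Ah
Step 1: remaining = SOC/100 * C_total = 57.88/100 * 43.95 = 25.438 Ah
Step 2: t = remaining / I = 25.438 / 7.55 = 3.369 hr

3.369 hr


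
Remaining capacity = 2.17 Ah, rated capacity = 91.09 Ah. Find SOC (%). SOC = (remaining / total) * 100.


SOC = (remaining / total) * 100 = (2.17 / 91.09) * 100 = 2.382%

2.382%


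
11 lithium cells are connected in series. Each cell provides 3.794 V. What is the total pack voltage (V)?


Series voltages add: 11 * 3.794 V = 41.734 V

41.734 V


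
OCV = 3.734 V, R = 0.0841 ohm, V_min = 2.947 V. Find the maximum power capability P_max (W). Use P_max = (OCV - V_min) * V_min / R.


P_max = (OCV - V_min) * V_min / R = (3.734 - 2.947) * 2.947 / 0.0841 = 0.787 * 2.947 / 0.0841 = 27.58 W

27.58 W


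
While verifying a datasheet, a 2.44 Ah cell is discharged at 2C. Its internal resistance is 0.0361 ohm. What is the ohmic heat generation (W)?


Step 1: I = C_rate * capacity = 2 * 2.44 = 4.88 A
Step 2: Q = I^2 * R = 4.88^2 * 0.0361 = 23.814 * 0.0361 = 0.8597 W

0.8597 W


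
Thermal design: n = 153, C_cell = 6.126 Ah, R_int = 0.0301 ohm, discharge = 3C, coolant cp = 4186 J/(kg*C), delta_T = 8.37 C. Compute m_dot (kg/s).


Step 1: I = 3 * 6.126 = 18.378 A
Step 2: Q_cell = I^2 * R = 18.378^2 * 0.0301 = 10.166 W
Step 3: Q_total = 153 * 10.166 = 1555.4 W
Step 4: m_dot = Q_total / (cp * dT) = 1555.4 / (4186 * 8.37) = 0.04439 kg/s

0.04439 kg/s


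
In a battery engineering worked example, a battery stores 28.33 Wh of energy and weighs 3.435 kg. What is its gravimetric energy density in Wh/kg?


Specific energy = 28.33 Wh / 3.435 kg = 8.247 Wh/kg

8.247 Wh/kg


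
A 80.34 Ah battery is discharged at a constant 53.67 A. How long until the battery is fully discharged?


Runtime = 80.34 Ah / 53.67 A = 1.497 hr

1.497 hr


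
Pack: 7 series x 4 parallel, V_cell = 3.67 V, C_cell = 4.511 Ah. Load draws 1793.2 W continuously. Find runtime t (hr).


Step 1: E_pack = Ns * V_cell * Np * C_cell = 7 * 3.67 * 4 * 4.511 = 463.55 Wh
Step 2: t = E_pack / P = 463.55 / 1793.2 = 0.2585 hr

0.2585 hr


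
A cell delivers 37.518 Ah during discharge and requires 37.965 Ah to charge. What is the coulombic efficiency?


eta_c = Q_dis / Q_chg * 100 = 37.518 / 37.965 * 100 = 98.82%

98.82%


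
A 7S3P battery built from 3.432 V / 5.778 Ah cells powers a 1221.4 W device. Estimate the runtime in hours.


Step 1: E_pack = Ns * V_cell * Np * C_cell = 7 * 3.432 * 3 * 5.778 = 416.43 Wh
Step 2: t = E_pack / P = 416.43 / 1221.4 = 0.3409 hr

0.3409 hr


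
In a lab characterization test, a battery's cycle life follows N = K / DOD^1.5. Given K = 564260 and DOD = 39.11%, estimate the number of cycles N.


Step 1: DOD^1.5 = 39.11^1.5 = 244.59
Step 2: N = 564260 / 244.59 = 2307 cycles

2307 cycles


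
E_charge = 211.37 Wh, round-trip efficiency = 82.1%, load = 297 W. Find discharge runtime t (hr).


Step 1: E_discharge = eta/100 * E_charge = 82.1/100 * 211.37 = 173.53 Wh
Step 2: t = E_discharge / P = 173.53 / 297 = 0.5843 hr

0.5843 hr


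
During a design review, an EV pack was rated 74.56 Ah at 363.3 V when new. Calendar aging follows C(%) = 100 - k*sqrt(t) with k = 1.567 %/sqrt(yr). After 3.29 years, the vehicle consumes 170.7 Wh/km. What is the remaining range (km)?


Step 1: capacity retention = 100 - 1.567 * sqrt(3.29) = 100 - 1.567 * 1.8138 = 97.158%
Step 2: C_now = 74.56 * 97.158/100 = 72.441 Ah
Step 3: E_pack = V * C_now = 363.3 * 72.441 = 26318 Wh
Step 4: range = E_pack / consumption = 26318 / 170.7 = 154.2 km

154.2 km


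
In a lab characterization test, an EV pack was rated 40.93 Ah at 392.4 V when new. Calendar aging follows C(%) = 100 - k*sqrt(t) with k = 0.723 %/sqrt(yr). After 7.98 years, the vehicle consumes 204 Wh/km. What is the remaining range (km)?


Step 1: capacity retention = 100 - 0.723 * sqrt(7.98) = 100 - 0.723 * 2.8249 = 97.958%
Step 2: C_now = 40.93 * 97.958/100 = 40.094 Ah
Step 3: E_pack = V * C_now = 392.4 * 40.094 = 15733 Wh
Step 4: range = E_pack / consumption = 15733 / 204 = 77.12 km

77.12 km


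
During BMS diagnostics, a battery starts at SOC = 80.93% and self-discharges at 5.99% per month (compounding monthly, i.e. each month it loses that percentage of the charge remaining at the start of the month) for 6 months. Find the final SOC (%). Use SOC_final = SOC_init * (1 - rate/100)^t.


decay = (1 - 5.99/100)^6 = 0.69031
SOC_final = 80.93 * 0.69031 = 55.87%

55.87%


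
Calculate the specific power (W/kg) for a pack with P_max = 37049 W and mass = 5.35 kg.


SP = P / m = 37049 / 5.35 = 6925 W/kg

6925 W/kg


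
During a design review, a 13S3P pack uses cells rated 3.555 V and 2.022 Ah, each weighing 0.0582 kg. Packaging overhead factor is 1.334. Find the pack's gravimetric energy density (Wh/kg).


Step 1: V_pack = 13 * 3.555 = 46.215 V
Step 2: C_pack = 3 * 2.022 = 6.066 Ah
Step 3: E_pack = V_pack * C_pack = 46.215 * 6.066 = 280.34 Wh
Step 4: m_pack = 13 * 3 * 0.0582 * 1.334 = 3.0279 kg
Step 5: ED = E_pack / m_pack = 280.34 / 3.0279 = 92.59 Wh/kg

92.59 Wh/kg


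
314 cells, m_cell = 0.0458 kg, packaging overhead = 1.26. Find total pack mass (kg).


m_pack = n * m_cell * overhead = 314 * 0.0458 * 1.26 = 18.12 kg

18.12 kg


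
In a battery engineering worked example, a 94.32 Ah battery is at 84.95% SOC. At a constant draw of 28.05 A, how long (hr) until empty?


Step 1: remaining = SOC/100 * C_total = 84.95/100 * 94.32 = 80.125 Ah
Step 2: t = remaining / I = 80.125 / 28.05 = 2.857 hr

2.857 hr


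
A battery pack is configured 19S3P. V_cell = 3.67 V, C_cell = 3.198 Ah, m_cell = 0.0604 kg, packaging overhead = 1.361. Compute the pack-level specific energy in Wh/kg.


Step 1: V_pack = 19 * 3.67 = 69.73 V
Step 2: C_pack = 3 * 3.198 = 9.594 Ah
Step 3: E_pack = V_pack * C_pack = 69.73 * 9.594 = 668.99 Wh
Step 4: m_pack = 19 * 3 * 0.0604 * 1.361 = 4.6857 kg
Step 5: ED = E_pack / m_pack = 668.99 / 4.6857 = 142.8 Wh/kg

142.8 Wh/kg


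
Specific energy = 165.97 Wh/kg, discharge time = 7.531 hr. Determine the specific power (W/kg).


P_specific = E / t = 165.97 / 7.531 = 22.04 W/kg

22.04 W/kg


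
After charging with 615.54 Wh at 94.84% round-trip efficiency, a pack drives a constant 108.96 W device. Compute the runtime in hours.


Step 1: E_discharge = eta/100 * E_charge = 94.84/100 * 615.54 = 583.78 Wh
Step 2: t = E_discharge / P = 583.78 / 108.96 = 5.358 hr

5.358 hr


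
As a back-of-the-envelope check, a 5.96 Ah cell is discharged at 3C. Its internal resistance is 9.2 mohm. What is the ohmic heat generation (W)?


Convert: R = 9.2 mohm = 0.0092 ohm
Step 1: I = C_rate * capacity = 3 * 5.96 = 17.88 A
Step 2: Q = I^2 * R = 17.88^2 * 0.0092 = 319.69 * 0.0092 = 2.941 W

2.941 W


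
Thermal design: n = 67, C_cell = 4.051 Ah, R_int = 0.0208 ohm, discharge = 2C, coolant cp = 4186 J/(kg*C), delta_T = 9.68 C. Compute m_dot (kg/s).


Step 1: I = 2 * 4.051 = 8.102 A
Step 2: Q_cell = I^2 * R = 8.102^2 * 0.0208 = 1.3654 W
Step 3: Q_total = 67 * 1.3654 = 91.482 W
Step 4: m_dot = Q_total / (cp * dT) = 91.482 / (4186 * 9.68) = 0.002258 kg/s

0.002258 kg/s


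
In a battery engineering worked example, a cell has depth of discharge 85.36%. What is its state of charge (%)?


SOC = 100 - DOD = 100 - 85.36 = 14.64%

14.64%


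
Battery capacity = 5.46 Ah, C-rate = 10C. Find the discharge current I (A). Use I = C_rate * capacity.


I = C_rate * capacity = 10 * 5.46 = 54.6 A

54.6 A


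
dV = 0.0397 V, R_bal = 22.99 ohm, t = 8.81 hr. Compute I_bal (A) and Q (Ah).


I_bal = dV / R = 0.0397 / 22.99 = 0.0017268 A
Q = I_bal * t = 0.0017268 * 8.81 = 0.01521 Ah

I=0.0017268 A, Q=0.01521 Ah


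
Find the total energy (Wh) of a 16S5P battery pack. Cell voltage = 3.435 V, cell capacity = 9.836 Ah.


V_pack = 16 * 3.435 = 54.96 V
C_pack = 5 * 9.836 = 49.18 Ah
E = V_pack * C_pack = 54.96 * 49.18 = 2703 Wh

2703 Wh


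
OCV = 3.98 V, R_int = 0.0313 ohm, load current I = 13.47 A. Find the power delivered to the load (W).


Step 1: V_terminal = OCV - I*R = 3.98 - 13.47 * 0.0313 = 3.5584 V
Step 2: P_out = V_terminal * I = 3.5584 * 13.47 = 47.93 W

47.93 W


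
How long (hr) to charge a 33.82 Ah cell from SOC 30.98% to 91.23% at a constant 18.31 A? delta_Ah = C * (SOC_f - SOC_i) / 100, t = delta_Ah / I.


delta_Ah = 33.82 * (91.23 - 30.98) / 100 = 20.377 Ah
t = delta_Ah / I = 20.377 / 18.31 = 1.113 hr

1.113 hr


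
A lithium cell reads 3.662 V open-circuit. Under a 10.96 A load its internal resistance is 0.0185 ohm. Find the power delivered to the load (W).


Step 1: V_terminal = OCV - I*R = 3.662 - 10.96 * 0.0185 = 3.4592 V
Step 2: P_out = V_terminal * I = 3.4592 * 10.96 = 37.91 W

37.91 W


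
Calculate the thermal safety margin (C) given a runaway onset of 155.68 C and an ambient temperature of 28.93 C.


margin = T_onset - T_ambient = 155.68 - 28.93 = 126.75 C

126.75 C


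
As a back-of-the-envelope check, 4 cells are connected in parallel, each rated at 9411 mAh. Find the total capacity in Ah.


Convert: C_cell = 9411 mAh = 9.411 Ah
C_total = 4 * 9.411 = 37.644 Ah

37.644 Ah


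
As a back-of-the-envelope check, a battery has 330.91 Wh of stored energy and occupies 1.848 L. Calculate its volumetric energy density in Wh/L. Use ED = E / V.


ED = E / V = 330.91 / 1.848 = 179.1 Wh/L

179.1 Wh/L


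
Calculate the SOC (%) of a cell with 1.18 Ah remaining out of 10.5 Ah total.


SOC% = 1.18 / 10.5 * 100 = 11.24%

11.24%


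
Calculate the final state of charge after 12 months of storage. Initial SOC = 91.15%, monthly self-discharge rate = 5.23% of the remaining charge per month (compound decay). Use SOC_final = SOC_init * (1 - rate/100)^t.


decay = (1 - 5.23/100)^12 = 0.52487
SOC_final = 91.15 * 0.52487 = 47.84%

47.84%


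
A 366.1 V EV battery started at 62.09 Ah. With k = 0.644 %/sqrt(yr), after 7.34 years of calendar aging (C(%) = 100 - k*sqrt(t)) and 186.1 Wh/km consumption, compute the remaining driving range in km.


Step 1: capacity retention = 100 - 0.644 * sqrt(7.34) = 100 - 0.644 * 2.7092 = 98.255%
Step 2: C_now = 62.09 * 98.255/100 = 61.007 Ah
Step 3: E_pack = V * C_now = 366.1 * 61.007 = 22335 Wh
Step 4: range = E_pack / consumption = 22335 / 186.1 = 120.0 km

120.0 km


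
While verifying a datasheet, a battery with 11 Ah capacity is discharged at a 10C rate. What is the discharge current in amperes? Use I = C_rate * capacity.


At 10C: I = 10 * 11 Ah = 110 A

110 A


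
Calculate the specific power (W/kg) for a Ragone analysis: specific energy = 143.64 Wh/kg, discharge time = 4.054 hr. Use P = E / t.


Specific power = 143.64 Wh/kg / 4.054 hr = 35.43 W/kg

35.43 W/kg


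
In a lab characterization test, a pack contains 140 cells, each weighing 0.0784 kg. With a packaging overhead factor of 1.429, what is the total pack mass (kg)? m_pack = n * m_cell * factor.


Cell mass sum = 140 * 0.0784 = 10.976 kg
With overhead 1.429: m_pack = 10.976 * 1.429 = 15.68 kg

15.68 kg


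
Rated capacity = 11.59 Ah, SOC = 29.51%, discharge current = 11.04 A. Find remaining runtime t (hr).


Step 1: remaining = SOC/100 * C_total = 29.51/100 * 11.59 = 3.4202 Ah
Step 2: t = remaining / I = 3.4202 / 11.04 = 0.3098 hr

0.3098 hr


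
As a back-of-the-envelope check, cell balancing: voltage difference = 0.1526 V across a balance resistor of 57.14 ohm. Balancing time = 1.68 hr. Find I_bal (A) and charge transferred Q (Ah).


First, Ohm's law: I_bal = 0.1526 V / 57.14 ohm = 0.0026706 A
Then Q = I * t = 0.0026706 A * 1.68 hr = 0.004487 Ah

I=0.0026706 A, Q=0.004487 Ah


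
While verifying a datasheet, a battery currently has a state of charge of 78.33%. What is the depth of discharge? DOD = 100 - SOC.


DOD = 100 - SOC = 100 - 78.33 = 21.67%

21.67%


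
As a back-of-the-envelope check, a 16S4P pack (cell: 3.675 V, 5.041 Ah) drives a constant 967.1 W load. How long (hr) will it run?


Step 1: E_pack = Ns * V_cell * Np * C_cell = 16 * 3.675 * 4 * 5.041 = 1185.6 Wh
Step 2: t = E_pack / P = 1185.6 / 967.1 = 1.226 hr

1.226 hr


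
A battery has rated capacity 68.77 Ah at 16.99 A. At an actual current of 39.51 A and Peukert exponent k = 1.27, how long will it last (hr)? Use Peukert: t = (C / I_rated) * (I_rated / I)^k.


Step 1: t_rated = C / I_rated = 68.77 / 16.99 = 4.0477 hr
Step 2: ratio = 16.99 / 39.51 = 0.43002
Step 3: ratio^k = 0.43002^1.27 = 0.3424
Step 4: t = t_rated * ratio^k = 4.0477 * 0.3424 = 1.386 hr

1.386 hr


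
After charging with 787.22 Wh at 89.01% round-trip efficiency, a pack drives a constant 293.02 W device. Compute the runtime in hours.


Step 1: E_discharge = eta/100 * E_charge = 89.01/100 * 787.22 = 700.7 Wh
Step 2: t = E_discharge / P = 700.7 / 293.02 = 2.391 hr

2.391 hr


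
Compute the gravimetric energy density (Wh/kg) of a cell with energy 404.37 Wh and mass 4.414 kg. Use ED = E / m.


Specific energy = 404.37 Wh / 4.414 kg = 91.61 Wh/kg

91.61 Wh/kg


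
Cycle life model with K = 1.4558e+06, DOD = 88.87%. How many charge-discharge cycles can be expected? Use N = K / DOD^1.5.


DOD^1.5 = 837.79
N = K / DOD^1.5 = 1.4558e+06 / 837.79 = 1738

1738 cycles


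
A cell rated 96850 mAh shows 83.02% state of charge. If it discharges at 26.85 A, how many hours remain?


Convert: C_total = 96850 mAh = 96.85 Ah
Step 1: remaining = SOC/100 * C_total = 83.02/100 * 96.85 = 80.405 Ah
Step 2: t = remaining / I = 80.405 / 26.85 = 2.995 hr

2.995 hr


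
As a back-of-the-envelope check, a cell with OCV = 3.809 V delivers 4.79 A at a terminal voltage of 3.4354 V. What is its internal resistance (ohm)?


R = (OCV - V) / I = (3.809 - 3.4354) / 4.79 = 0.07800 ohm

0.07800 ohm


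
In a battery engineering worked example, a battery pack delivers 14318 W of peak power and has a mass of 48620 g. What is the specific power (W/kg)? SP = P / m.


Convert: m = 48620 g = 48.62 kg
SP = P / m = 14318 / 48.62 = 294.5 W/kg

294.5 W/kg


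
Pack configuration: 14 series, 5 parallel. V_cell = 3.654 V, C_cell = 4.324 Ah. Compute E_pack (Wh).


V_pack = 14 * 3.654 = 51.156 V
C_pack = 5 * 4.324 = 21.62 Ah
E = V_pack * C_pack = 51.156 * 21.62 = 1106 Wh

1106 Wh


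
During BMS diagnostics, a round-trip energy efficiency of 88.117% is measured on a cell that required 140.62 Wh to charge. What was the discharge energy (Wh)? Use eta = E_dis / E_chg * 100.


E_dis = eta/100 * E_chg = 88.117/100 * 140.62 = 123.9 Wh

123.9 Wh


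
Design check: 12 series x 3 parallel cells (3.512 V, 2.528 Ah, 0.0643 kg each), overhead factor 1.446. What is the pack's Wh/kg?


Step 1: V_pack = 12 * 3.512 = 42.144 V
Step 2: C_pack = 3 * 2.528 = 7.584 Ah
Step 3: E_pack = V_pack * C_pack = 42.144 * 7.584 = 319.62 Wh
Step 4: m_pack = 12 * 3 * 0.0643 * 1.446 = 3.3472 kg
Step 5: ED = E_pack / m_pack = 319.62 / 3.3472 = 95.49 Wh/kg

95.49 Wh/kg


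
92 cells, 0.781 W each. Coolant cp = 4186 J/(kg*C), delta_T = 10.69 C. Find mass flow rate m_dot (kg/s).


Q_total = 92 * 0.781 = 71.852 W
m_dot = Q_total / (cp * dT) = 71.852 / (4186 * 10.69) = 0.001606 kg/s

0.001606 kg/s


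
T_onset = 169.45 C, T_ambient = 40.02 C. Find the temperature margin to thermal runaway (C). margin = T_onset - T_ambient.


Safety margin = 169.45 C - 40.02 C = 129.43 C

129.43 C


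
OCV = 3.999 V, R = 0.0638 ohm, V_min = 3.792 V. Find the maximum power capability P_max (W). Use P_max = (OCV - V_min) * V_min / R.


dV = OCV - V_min = 0.207 V (so I_max = dV / R)
P_max = dV * V_min / R = 0.207 * 3.792 / 0.0638 = 12.30 W

12.30 W


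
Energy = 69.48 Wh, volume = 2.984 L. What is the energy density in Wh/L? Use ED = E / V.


Volumetric ED = 69.48 Wh / 2.984 L = 23.28 Wh/L

23.28 Wh/L


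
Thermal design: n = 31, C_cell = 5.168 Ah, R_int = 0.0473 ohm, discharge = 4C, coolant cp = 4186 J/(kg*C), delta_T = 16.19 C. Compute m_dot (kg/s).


Step 1: I = 4 * 5.168 = 20.672 A
Step 2: Q_cell = I^2 * R = 20.672^2 * 0.0473 = 20.213 W
Step 3: Q_total = 31 * 20.213 = 626.6 W
Step 4: m_dot = Q_total / (cp * dT) = 626.6 / (4186 * 16.19) = 0.009246 kg/s

0.009246 kg/s


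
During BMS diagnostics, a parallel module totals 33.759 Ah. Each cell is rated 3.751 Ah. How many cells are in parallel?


n = C_total / C_cell = 33.759 / 3.751 = 9

9


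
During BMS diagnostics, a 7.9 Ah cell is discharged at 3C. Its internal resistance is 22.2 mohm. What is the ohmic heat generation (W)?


Convert: R = 22.2 mohm = 0.0222 ohm
Step 1: I = C_rate * capacity = 3 * 7.9 = 23.7 A
Step 2: Q = I^2 * R = 23.7^2 * 0.0222 = 561.69 * 0.0222 = 12.47 W

12.47 W


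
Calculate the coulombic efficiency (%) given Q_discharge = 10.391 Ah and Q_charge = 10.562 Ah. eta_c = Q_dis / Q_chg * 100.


eta_c = Q_dis / Q_chg * 100 = 10.391 / 10.562 * 100 = 98.38%

98.38%


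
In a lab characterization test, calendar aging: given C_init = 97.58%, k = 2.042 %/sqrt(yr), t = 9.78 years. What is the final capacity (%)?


sqrt(t) = sqrt(9.78) = 3.1273
C_final = 97.58 - 2.042 * 3.1273 = 91.19%

91.19%


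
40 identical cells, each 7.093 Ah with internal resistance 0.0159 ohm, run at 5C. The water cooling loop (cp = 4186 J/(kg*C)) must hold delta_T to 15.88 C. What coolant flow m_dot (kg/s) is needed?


Step 1: I = 5 * 7.093 = 35.465 A
Step 2: Q_cell = I^2 * R = 35.465^2 * 0.0159 = 19.998 W
Step 3: Q_total = 40 * 19.998 = 799.92 W
Step 4: m_dot = Q_total / (cp * dT) = 799.92 / (4186 * 15.88) = 0.01203 kg/s

0.01203 kg/s


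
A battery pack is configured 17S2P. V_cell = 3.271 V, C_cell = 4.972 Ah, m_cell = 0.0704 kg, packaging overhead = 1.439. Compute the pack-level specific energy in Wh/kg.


Step 1: V_pack = 17 * 3.271 = 55.607 V
Step 2: C_pack = 2 * 4.972 = 9.944 Ah
Step 3: E_pack = V_pack * C_pack = 55.607 * 9.944 = 552.96 Wh
Step 4: m_pack = 17 * 2 * 0.0704 * 1.439 = 3.4444 kg
Step 5: ED = E_pack / m_pack = 552.96 / 3.4444 = 160.5 Wh/kg

160.5 Wh/kg


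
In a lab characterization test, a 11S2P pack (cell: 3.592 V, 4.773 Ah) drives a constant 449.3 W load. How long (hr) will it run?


Step 1: E_pack = Ns * V_cell * Np * C_cell = 11 * 3.592 * 2 * 4.773 = 377.18 Wh
Step 2: t = E_pack / P = 377.18 / 449.3 = 0.8395 hr

0.8395 hr


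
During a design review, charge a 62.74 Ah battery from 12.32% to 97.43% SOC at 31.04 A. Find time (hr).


delta_Ah = 62.74 * (97.43 - 12.32) / 100 = 53.398 Ah
t = delta_Ah / I = 53.398 / 31.04 = 1.720 hr

1.720 hr


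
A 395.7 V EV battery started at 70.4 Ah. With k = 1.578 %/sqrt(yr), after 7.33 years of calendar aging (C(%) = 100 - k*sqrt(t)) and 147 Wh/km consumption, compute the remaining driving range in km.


Step 1: capacity retention = 100 - 1.578 * sqrt(7.33) = 100 - 1.578 * 2.7074 = 95.728%
Step 2: C_now = 70.4 * 95.728/100 = 67.393 Ah
Step 3: E_pack = V * C_now = 395.7 * 67.393 = 26667 Wh
Step 4: range = E_pack / consumption = 26667 / 147 = 181.4 km

181.4 km


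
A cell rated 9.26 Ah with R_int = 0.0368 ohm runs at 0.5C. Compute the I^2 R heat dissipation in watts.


Step 1: I = C_rate * capacity = 0.5 * 9.26 = 4.63 A
Step 2: Q = I^2 * R = 4.63^2 * 0.0368 = 21.437 * 0.0368 = 0.7889 W

0.7889 W


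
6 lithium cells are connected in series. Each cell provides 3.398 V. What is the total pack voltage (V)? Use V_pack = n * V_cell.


With 6 cells in series at 3.398 V each, V_pack = 20.388 V

20.388 V


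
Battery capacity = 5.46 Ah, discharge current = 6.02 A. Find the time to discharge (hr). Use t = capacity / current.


t = capacity / current = 5.46 / 6.02 = 0.9070 hr

0.9070 hr


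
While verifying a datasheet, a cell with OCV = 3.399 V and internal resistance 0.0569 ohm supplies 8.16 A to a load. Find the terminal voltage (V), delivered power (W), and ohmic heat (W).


Step 1: V_terminal = OCV - I*R = 3.399 - 8.16 * 0.0569 = 2.9347 V
Step 2: P_out = V_terminal * I = 2.9347 * 8.16 = 23.95 W
Step 3: Q = I^2 * R = 8.16^2 * 0.0569 = 3.789 W

V=2.9347 V, P=23.95 W, Q=3.789 W


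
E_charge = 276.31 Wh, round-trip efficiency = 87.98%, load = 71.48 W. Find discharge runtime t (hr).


Step 1: E_discharge = eta/100 * E_charge = 87.98/100 * 276.31 = 243.1 Wh
Step 2: t = E_discharge / P = 243.1 / 71.48 = 3.401 hr

3.401 hr


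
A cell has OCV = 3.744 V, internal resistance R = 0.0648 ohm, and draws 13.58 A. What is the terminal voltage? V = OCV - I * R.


V = OCV - I*R = 3.744 - 13.58 * 0.0648 = 2.864 V

2.864 V


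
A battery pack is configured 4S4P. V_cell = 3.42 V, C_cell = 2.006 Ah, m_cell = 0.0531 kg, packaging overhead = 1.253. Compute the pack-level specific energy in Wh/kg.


Step 1: V_pack = 4 * 3.42 = 13.68 V
Step 2: C_pack = 4 * 2.006 = 8.024 Ah
Step 3: E_pack = V_pack * C_pack = 13.68 * 8.024 = 109.77 Wh
Step 4: m_pack = 4 * 4 * 0.0531 * 1.253 = 1.0645 kg
Step 5: ED = E_pack / m_pack = 109.77 / 1.0645 = 103.1 Wh/kg

103.1 Wh/kg


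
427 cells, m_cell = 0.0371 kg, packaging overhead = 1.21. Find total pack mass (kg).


Cell mass sum = 427 * 0.0371 = 15.842 kg
With overhead 1.21: m_pack = 15.842 * 1.21 = 19.17 kg

19.17 kg


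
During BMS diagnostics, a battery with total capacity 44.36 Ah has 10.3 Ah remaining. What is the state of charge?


SOC = (remaining / total) * 100 = (10.3 / 44.36) * 100 = 23.22%

23.22%


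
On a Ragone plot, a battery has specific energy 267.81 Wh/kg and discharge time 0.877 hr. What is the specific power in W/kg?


P_specific = E / t = 267.81 / 0.877 = 305.4 W/kg

305.4 W/kg


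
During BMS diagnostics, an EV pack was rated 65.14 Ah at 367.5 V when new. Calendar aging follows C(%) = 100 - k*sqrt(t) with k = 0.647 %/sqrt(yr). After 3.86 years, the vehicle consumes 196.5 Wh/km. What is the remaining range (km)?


Step 1: capacity retention = 100 - 0.647 * sqrt(3.86) = 100 - 0.647 * 1.9647 = 98.729%
Step 2: C_now = 65.14 * 98.729/100 = 64.312 Ah
Step 3: E_pack = V * C_now = 367.5 * 64.312 = 23635 Wh
Step 4: range = E_pack / consumption = 23635 / 196.5 = 120.3 km

120.3 km


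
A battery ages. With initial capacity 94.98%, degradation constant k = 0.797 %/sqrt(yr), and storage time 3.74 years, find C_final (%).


Step 1: sqrt(3.74 yr) = 1.9339
Step 2: drop = 0.797 * 1.9339 = 1.5413
Step 3: C_final = 94.98 - 1.5413 = 93.44%

93.44%


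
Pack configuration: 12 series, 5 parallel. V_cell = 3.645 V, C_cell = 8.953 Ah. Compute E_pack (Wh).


V_pack = 12 * 3.645 = 43.74 V
C_pack = 5 * 8.953 = 44.765 Ah
E = V_pack * C_pack = 43.74 * 44.765 = 1958 Wh

1958 Wh


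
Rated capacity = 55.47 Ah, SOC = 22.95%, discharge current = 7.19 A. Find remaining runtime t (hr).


Step 1: remaining = SOC/100 * C_total = 22.95/100 * 55.47 = 12.73 Ah
Step 2: t = remaining / I = 12.73 / 7.19 = 1.771 hr

1.771 hr


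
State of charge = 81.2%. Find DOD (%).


Complement of SOC: DOD = 100% - 81.2% = 18.8%

18.8%


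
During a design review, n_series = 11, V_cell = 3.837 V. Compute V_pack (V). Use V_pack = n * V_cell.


With 11 cells in series at 3.837 V each, V_pack = 42.207 V

42.207 V


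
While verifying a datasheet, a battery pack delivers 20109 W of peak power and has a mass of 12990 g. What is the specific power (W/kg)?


Convert: m = 12990 g = 12.99 kg
Specific power = 20109 W / 12.99 kg = 1548 W/kg

1548 W/kg


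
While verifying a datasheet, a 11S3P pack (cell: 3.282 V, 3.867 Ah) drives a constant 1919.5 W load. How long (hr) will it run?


Step 1: E_pack = Ns * V_cell * Np * C_cell = 11 * 3.282 * 3 * 3.867 = 418.82 Wh
Step 2: t = E_pack / P = 418.82 / 1919.5 = 0.2182 hr

0.2182 hr


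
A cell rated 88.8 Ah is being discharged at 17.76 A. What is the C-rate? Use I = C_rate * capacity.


Rearranging: C_rate = 17.76 / 88.8 = 0.2C

0.2C


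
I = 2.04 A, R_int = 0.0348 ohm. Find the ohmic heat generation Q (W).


I^2 = 4.1616
Q = 4.1616 * 0.0348 = 0.1448 W

0.1448 W


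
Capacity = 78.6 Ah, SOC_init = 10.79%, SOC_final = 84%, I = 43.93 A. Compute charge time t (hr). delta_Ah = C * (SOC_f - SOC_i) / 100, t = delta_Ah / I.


Step 1: dSOC = 84% - 10.79% = 73.21%
Step 2: delta_Ah = 78.6 * 73.21 / 100 = 57.543 Ah
Step 3: t = 57.543 / 43.93 = 1.310 hr

1.310 hr


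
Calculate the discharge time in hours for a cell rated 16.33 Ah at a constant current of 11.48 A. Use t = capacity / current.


t = capacity / current = 16.33 / 11.48 = 1.422 hr

1.422 hr


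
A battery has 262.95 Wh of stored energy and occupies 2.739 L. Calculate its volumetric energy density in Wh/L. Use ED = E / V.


Volumetric ED = 262.95 Wh / 2.739 L = 96.00 Wh/L

96.00 Wh/L


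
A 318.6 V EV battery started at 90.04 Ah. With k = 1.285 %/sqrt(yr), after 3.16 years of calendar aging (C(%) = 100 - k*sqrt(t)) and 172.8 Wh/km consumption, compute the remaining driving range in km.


Step 1: capacity retention = 100 - 1.285 * sqrt(3.16) = 100 - 1.285 * 1.7776 = 97.716%
Step 2: C_now = 90.04 * 97.716/100 = 87.983 Ah
Step 3: E_pack = V * C_now = 318.6 * 87.983 = 28031 Wh
Step 4: range = E_pack / consumption = 28031 / 172.8 = 162.2 km

162.2 km


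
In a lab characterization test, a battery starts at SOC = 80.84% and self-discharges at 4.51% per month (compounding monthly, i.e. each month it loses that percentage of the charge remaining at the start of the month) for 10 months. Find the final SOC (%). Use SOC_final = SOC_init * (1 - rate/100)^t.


decay = (1 - 4.51/100)^10 = 0.63035
SOC_final = 80.84 * 0.63035 = 50.96%

50.96%


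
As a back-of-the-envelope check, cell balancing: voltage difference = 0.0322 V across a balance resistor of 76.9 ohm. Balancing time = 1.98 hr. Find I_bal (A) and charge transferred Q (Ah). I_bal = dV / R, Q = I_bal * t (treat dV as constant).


First, Ohm's law: I_bal = 0.0322 V / 76.9 ohm = 4.1873e-04 A
Then Q = I * t = 4.1873e-04 A * 1.98 hr = 8.291e-04 Ah

I=4.1873e-04 A, Q=8.291e-04 Ah


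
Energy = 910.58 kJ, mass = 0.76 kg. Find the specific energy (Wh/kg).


Convert: E = 910.58 kJ = 252.94 Wh
ED = E / m = 252.94 / 0.76 = 332.8 Wh/kg

332.8 Wh/kg


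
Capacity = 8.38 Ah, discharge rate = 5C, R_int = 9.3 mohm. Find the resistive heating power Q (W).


Convert: R = 9.3 mohm = 0.0093 ohm
Step 1: I = C_rate * capacity = 5 * 8.38 = 41.9 A
Step 2: Q = I^2 * R = 41.9^2 * 0.0093 = 1755.6 * 0.0093 = 16.33 W

16.33 W


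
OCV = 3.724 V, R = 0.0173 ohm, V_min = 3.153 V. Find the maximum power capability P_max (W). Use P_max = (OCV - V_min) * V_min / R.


P_max = (OCV - V_min) * V_min / R = (3.724 - 3.153) * 3.153 / 0.0173 = 0.571 * 3.153 / 0.0173 = 104.1 W

104.1 W


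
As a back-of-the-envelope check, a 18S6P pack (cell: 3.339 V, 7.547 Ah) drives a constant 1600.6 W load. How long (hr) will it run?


Step 1: E_pack = Ns * V_cell * Np * C_cell = 18 * 3.339 * 6 * 7.547 = 2721.5 Wh
Step 2: t = E_pack / P = 2721.5 / 1600.6 = 1.700 hr

1.700 hr


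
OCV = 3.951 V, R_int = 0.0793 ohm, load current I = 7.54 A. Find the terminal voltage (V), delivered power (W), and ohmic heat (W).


Step 1: V_terminal = OCV - I*R = 3.951 - 7.54 * 0.0793 = 3.3531 V
Step 2: P_out = V_terminal * I = 3.3531 * 7.54 = 25.28 W
Step 3: Q = I^2 * R = 7.54^2 * 0.0793 = 4.508 W

V=3.3531 V, P=25.28 W, Q=4.508 W


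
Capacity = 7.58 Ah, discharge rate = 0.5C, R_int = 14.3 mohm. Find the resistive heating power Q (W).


Convert: R = 14.3 mohm = 0.0143 ohm
Step 1: I = C_rate * capacity = 0.5 * 7.58 = 3.79 A
Step 2: Q = I^2 * R = 3.79^2 * 0.0143 = 14.364 * 0.0143 = 0.2054 W

0.2054 W


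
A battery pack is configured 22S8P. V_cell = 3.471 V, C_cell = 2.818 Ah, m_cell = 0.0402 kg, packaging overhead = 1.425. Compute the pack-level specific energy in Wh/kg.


Step 1: V_pack = 22 * 3.471 = 76.362 V
Step 2: C_pack = 8 * 2.818 = 22.544 Ah
Step 3: E_pack = V_pack * C_pack = 76.362 * 22.544 = 1721.5 Wh
Step 4: m_pack = 22 * 8 * 0.0402 * 1.425 = 10.082 kg
Step 5: ED = E_pack / m_pack = 1721.5 / 10.082 = 170.7 Wh/kg

170.7 Wh/kg


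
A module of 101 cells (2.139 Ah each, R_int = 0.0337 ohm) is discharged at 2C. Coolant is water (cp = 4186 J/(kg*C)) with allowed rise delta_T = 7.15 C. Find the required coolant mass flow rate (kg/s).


Step 1: I = 2 * 2.139 = 4.278 A
Step 2: Q_cell = I^2 * R = 4.278^2 * 0.0337 = 0.61675 W
Step 3: Q_total = 101 * 0.61675 = 62.292 W
Step 4: m_dot = Q_total / (cp * dT) = 62.292 / (4186 * 7.15) = 0.002081 kg/s

0.002081 kg/s


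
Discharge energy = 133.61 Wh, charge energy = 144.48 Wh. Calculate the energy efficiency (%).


Round-trip efficiency = 133.61/144.48 * 100% = 92.48%

92.48%


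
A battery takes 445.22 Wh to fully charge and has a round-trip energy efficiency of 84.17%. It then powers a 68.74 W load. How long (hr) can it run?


Step 1: E_discharge = eta/100 * E_charge = 84.17/100 * 445.22 = 374.74 Wh
Step 2: t = E_discharge / P = 374.74 / 68.74 = 5.452 hr

5.452 hr


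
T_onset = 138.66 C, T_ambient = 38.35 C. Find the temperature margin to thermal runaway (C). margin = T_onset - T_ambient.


margin = T_onset - T_ambient = 138.66 - 38.35 = 100.31 C

100.31 C


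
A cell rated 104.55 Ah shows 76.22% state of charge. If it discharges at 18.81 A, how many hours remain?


Step 1: remaining = SOC/100 * C_total = 76.22/100 * 104.55 = 79.688 Ah
Step 2: t = remaining / I = 79.688 / 18.81 = 4.236 hr

4.236 hr


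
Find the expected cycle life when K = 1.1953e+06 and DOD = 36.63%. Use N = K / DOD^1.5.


DOD^1.5 = 221.69
N = K / DOD^1.5 = 1.1953e+06 / 221.69 = 5392

5392 cycles


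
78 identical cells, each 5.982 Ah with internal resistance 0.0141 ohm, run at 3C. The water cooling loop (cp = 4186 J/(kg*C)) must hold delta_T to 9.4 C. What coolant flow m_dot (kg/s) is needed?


Step 1: I = 3 * 5.982 = 17.946 A
Step 2: Q_cell = I^2 * R = 17.946^2 * 0.0141 = 4.541 W
Step 3: Q_total = 78 * 4.541 = 354.2 W
Step 4: m_dot = Q_total / (cp * dT) = 354.2 / (4186 * 9.4) = 0.009002 kg/s

0.009002 kg/s


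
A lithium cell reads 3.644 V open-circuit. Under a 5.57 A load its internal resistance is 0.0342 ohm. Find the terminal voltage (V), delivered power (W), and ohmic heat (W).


Step 1: V_terminal = OCV - I*R = 3.644 - 5.57 * 0.0342 = 3.4535 V
Step 2: P_out = V_terminal * I = 3.4535 * 5.57 = 19.24 W
Step 3: Q = I^2 * R = 5.57^2 * 0.0342 = 1.061 W

V=3.4535 V, P=19.24 W, Q=1.061 W


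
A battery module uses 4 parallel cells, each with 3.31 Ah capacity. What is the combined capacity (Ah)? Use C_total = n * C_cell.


Parallel capacities add: 4 * 3.31 Ah = 13.24 Ah

13.24 Ah


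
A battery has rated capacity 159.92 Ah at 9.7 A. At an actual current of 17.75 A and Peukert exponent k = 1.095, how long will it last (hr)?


Step 1: t_rated = C / I_rated = 159.92 / 9.7 = 16.487 hr
Step 2: ratio = 9.7 / 17.75 = 0.54648
Step 3: ratio^k = 0.54648^1.095 = 0.51599
Step 4: t = t_rated * ratio^k = 16.487 * 0.51599 = 8.507 hr

8.507 hr


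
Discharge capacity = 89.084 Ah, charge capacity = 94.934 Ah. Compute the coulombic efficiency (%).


eta_c = Q_dis / Q_chg * 100 = 89.084 / 94.934 * 100 = 93.84%

93.84%


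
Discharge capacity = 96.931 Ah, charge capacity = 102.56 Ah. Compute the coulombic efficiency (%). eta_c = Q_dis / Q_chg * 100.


eta_c = Q_dis / Q_chg * 100 = 96.931 / 102.56 * 100 = 94.51%

94.51%


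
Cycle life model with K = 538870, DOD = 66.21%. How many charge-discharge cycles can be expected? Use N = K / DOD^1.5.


Step 1: DOD^1.5 = 66.21^1.5 = 538.75
Step 2: N = 538870 / 538.75 = 1000 cycles

1000 cycles


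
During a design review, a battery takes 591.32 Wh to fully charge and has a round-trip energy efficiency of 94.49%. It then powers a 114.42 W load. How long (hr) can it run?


Step 1: E_discharge = eta/100 * E_charge = 94.49/100 * 591.32 = 558.74 Wh
Step 2: t = E_discharge / P = 558.74 / 114.42 = 4.883 hr

4.883 hr


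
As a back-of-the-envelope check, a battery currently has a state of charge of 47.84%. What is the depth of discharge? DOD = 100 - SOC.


Complement of SOC: DOD = 100% - 47.84% = 52.16%

52.16%


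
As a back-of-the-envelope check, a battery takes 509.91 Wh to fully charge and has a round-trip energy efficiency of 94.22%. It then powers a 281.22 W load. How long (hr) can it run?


Step 1: E_discharge = eta/100 * E_charge = 94.22/100 * 509.91 = 480.44 Wh
Step 2: t = E_discharge / P = 480.44 / 281.22 = 1.708 hr

1.708 hr


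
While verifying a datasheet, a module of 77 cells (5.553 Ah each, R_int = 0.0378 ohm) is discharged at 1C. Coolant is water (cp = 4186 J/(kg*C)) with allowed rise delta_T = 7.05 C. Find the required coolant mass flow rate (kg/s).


Step 1: I = 1 * 5.553 = 5.553 A
Step 2: Q_cell = I^2 * R = 5.553^2 * 0.0378 = 1.1656 W
Step 3: Q_total = 77 * 1.1656 = 89.751 W
Step 4: m_dot = Q_total / (cp * dT) = 89.751 / (4186 * 7.05) = 0.003041 kg/s

0.003041 kg/s


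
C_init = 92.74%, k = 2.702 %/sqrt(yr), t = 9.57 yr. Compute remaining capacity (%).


sqrt(t) = sqrt(9.57) = 3.0935
C_final = 92.74 - 2.702 * 3.0935 = 84.38%

84.38%


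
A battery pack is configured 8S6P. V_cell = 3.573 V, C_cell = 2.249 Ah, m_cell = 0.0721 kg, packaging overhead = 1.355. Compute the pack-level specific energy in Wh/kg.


Step 1: V_pack = 8 * 3.573 = 28.584 V
Step 2: C_pack = 6 * 2.249 = 13.494 Ah
Step 3: E_pack = V_pack * C_pack = 28.584 * 13.494 = 385.71 Wh
Step 4: m_pack = 8 * 6 * 0.0721 * 1.355 = 4.6894 kg
Step 5: ED = E_pack / m_pack = 385.71 / 4.6894 = 82.25 Wh/kg

82.25 Wh/kg


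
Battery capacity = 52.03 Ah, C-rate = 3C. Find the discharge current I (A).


I = C_rate * capacity = 3 * 52.03 = 156.09 A

156.09 A


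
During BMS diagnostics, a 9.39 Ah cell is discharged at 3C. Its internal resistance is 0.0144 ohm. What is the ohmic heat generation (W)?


Step 1: I = C_rate * capacity = 3 * 9.39 = 28.17 A
Step 2: Q = I^2 * R = 28.17^2 * 0.0144 = 793.55 * 0.0144 = 11.43 W

11.43 W


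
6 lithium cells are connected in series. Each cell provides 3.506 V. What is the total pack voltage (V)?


Series voltages add: 6 * 3.506 V = 21.036 V

21.036 V


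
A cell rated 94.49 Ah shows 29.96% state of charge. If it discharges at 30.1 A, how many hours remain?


Step 1: remaining = SOC/100 * C_total = 29.96/100 * 94.49 = 28.309 Ah
Step 2: t = remaining / I = 28.309 / 30.1 = 0.9405 hr

0.9405 hr
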